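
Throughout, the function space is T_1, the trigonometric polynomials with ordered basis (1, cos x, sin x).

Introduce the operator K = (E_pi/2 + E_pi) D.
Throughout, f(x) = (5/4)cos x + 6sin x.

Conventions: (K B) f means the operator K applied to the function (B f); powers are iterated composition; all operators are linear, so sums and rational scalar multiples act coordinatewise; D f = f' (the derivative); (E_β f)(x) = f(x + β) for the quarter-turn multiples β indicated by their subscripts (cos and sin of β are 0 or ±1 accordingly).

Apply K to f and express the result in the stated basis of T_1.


D f = 6cos x - (5/4)sin x
E_pi/2 D f = -(5/4)cos x - 6sin x
E_pi D f = -6cos x + (5/4)sin x
(E_pi/2 + E_pi) D f = -(29/4)cos x - (19/4)sin x

the image equals g(x) = -(29/4)cos x - (19/4)sin x


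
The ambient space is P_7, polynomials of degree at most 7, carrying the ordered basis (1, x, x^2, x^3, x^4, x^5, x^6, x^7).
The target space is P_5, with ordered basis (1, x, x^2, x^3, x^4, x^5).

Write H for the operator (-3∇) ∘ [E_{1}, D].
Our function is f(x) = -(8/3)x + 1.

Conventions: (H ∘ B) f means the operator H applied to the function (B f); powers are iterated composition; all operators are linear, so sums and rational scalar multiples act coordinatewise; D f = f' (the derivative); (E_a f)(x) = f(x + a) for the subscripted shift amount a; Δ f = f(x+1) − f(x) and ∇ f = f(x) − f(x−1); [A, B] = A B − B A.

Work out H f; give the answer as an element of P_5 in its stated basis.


g(x) = 0

D f = -8/3
E_{1} D f = -8/3
E_{1} f = -(8/3)x - 5/3
D E_{1} f = -8/3
[E_{1}, D] f = 0
∇ [E_{1}, D] f = 0
(-3∇) [E_{1}, D] f = 0


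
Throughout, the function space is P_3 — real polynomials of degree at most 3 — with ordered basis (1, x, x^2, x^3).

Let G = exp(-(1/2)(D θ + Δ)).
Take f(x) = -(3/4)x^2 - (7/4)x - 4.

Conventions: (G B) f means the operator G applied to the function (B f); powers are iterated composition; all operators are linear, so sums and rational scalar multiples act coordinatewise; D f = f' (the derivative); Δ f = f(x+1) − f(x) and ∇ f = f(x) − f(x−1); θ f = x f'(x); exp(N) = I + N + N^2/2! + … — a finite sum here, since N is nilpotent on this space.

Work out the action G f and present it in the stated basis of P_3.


g(x) = -(3/4)x^2 + (1/2)x - 3

order-1 term: (9/4)x + 17/8
order-2 term: -9/8
the series for exp(-(1/2)(D θ + Δ)) f terminates at order 2
exp(-(1/2)(D θ + Δ)) f = -(3/4)x^2 + (1/2)x - 3


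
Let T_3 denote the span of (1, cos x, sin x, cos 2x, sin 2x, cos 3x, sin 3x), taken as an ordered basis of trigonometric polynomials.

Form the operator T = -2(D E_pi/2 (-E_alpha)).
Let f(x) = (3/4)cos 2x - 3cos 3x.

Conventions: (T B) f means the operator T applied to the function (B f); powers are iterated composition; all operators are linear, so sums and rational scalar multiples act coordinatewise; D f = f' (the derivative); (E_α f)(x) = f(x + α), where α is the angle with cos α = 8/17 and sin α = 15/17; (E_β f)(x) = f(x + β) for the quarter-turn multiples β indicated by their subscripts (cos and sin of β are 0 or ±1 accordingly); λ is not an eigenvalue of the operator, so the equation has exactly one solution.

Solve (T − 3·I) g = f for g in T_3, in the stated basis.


write g with unknown coordinates in the stated basis and equate coefficients in (T − 3·I) g = f
solving from the highest basis element down gives g = (279/5860)cos 2x + (483/1465)sin 2x + (14689/44117)cos 3x + (990/44117)sin 3x
check: T g = (1308/1465)cos 2x + (1449/1465)sin 2x - (88284/44117)cos 3x + (2970/44117)sin 3x
so T g − 3·g = (3/4)cos 2x - 3cos 3x = f ✓

g(x) = (279/5860)cos 2x + (483/1465)sin 2x + (14689/44117)cos 3x + (990/44117)sin 3x


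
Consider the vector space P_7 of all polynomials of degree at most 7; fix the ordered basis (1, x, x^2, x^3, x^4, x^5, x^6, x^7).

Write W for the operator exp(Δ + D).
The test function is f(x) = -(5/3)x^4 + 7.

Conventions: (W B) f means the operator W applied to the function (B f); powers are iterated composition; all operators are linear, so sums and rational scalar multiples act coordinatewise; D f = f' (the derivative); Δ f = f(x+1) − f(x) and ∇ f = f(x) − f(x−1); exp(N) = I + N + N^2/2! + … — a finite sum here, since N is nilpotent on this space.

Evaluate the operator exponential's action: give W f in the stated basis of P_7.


order-1 term: -(40/3)x^3 - 10x^2 - (20/3)x - 5/3
order-2 term: -40x^2 - 40x - 55/3
order-3 term: -(160/3)x - 40
order-4 term: -80/3
the series for exp(Δ + D) f terminates at order 4
exp(Δ + D) f = -(5/3)x^4 - (40/3)x^3 - 50x^2 - 100x - 239/3

the image equals g(x) = -(5/3)x^4 - (40/3)x^3 - 50x^2 - 100x - 239/3


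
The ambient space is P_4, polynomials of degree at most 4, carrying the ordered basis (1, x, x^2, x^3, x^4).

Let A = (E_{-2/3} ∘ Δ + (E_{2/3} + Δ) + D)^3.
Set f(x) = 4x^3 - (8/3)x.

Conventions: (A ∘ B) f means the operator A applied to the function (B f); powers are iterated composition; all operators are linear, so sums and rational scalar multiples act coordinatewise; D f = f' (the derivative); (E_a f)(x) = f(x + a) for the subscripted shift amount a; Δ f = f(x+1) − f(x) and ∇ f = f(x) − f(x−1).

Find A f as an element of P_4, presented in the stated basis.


g(x) = 4x^3 + 132x^2 + (3016/3)x + 4400/3

Δ f = 12x^2 + 12x + 4/3
E_{-2/3} Δ f = 12x^2 - 4x - 4/3
E_{2/3} f = 4x^3 + 8x^2 + (8/3)x - 16/27
Δ f = 12x^2 + 12x + 4/3
(E_{2/3} + Δ) f = 4x^3 + 20x^2 + (44/3)x + 20/27
D f = 12x^2 - 8/3
(E_{-2/3} ∘ Δ + (E_{2/3} + Δ) + D) f = 4x^3 + 44x^2 + (32/3)x - 88/27
Δ (E_{-2/3} ∘ Δ + (E_{2/3} + Δ) + D) f = 12x^2 + 100x + 176/3
E_{-2/3} Δ (E_{-2/3} ∘ Δ + (E_{2/3} + Δ) + D) f = 12x^2 + 84x - 8/3
E_{2/3} (E_{-2/3} ∘ Δ + (E_{2/3} + Δ) + D) f = 4x^3 + 52x^2 + (224/3)x + 664/27
Δ (E_{-2/3} ∘ Δ + (E_{2/3} + Δ) + D) f = 12x^2 + 100x + 176/3
(E_{2/3} + Δ) (E_{-2/3} ∘ Δ + (E_{2/3} + Δ) + D) f = 4x^3 + 64x^2 + (524/3)x + 2248/27
D (E_{-2/3} ∘ Δ + (E_{2/3} + Δ) + D) f = 12x^2 + 88x + 32/3
(E_{-2/3} ∘ Δ + (E_{2/3} + Δ) + D) (E_{-2/3} ∘ Δ + (E_{2/3} + Δ) + D) f = 4x^3 + 88x^2 + (1040/3)x + 2464/27
Δ (E_{-2/3} ∘ Δ + (E_{2/3} + Δ) + D) (E_{-2/3} ∘ Δ + (E_{2/3} + Δ) + D) f = 12x^2 + 188x + 1316/3
E_{-2/3} Δ (E_{-2/3} ∘ Δ + (E_{2/3} + Δ) + D) (E_{-2/3} ∘ Δ + (E_{2/3} + Δ) + D) f = 12x^2 + 172x + 956/3
E_{2/3} (E_{-2/3} ∘ Δ + (E_{2/3} + Δ) + D) (E_{-2/3} ∘ Δ + (E_{2/3} + Δ) + D) f = 4x^3 + 96x^2 + (1408/3)x + 1088/3
Δ (E_{-2/3} ∘ Δ + (E_{2/3} + Δ) + D) (E_{-2/3} ∘ Δ + (E_{2/3} + Δ) + D) f = 12x^2 + 188x + 1316/3
(E_{2/3} + Δ) (E_{-2/3} ∘ Δ + (E_{2/3} + Δ) + D) (E_{-2/3} ∘ Δ + (E_{2/3} + Δ) + D) f = 4x^3 + 108x^2 + (1972/3)x + 2404/3
D (E_{-2/3} ∘ Δ + (E_{2/3} + Δ) + D) (E_{-2/3} ∘ Δ + (E_{2/3} + Δ) + D) f = 12x^2 + 176x + 1040/3
(E_{-2/3} ∘ Δ + (E_{2/3} + Δ) + D) (E_{-2/3} ∘ Δ + (E_{2/3} + Δ) + D) (E_{-2/3} ∘ Δ + (E_{2/3} + Δ) + D) f = 4x^3 + 132x^2 + (3016/3)x + 4400/3


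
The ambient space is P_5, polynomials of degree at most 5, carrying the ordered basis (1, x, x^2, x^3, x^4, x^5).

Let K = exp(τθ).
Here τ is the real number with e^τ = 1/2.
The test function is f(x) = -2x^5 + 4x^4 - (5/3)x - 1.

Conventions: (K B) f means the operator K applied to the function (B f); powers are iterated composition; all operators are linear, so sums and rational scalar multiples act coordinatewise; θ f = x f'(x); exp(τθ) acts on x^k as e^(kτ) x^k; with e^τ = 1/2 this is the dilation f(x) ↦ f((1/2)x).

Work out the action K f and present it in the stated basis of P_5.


the image equals g(x) = -(1/16)x^5 + (1/4)x^4 - (5/6)x - 1

exp(τθ) x^k = e^(kτ) x^k; with e^τ = 1/2 this sends x^k to (1/2)^k x^k
x ↦ 1/2 x
x^4 ↦ 1/16 x^4
x^5 ↦ 1/32 x^5
applying this coordinatewise to f: exp(τθ) f = -(1/16)x^5 + (1/4)x^4 - (5/6)x - 1


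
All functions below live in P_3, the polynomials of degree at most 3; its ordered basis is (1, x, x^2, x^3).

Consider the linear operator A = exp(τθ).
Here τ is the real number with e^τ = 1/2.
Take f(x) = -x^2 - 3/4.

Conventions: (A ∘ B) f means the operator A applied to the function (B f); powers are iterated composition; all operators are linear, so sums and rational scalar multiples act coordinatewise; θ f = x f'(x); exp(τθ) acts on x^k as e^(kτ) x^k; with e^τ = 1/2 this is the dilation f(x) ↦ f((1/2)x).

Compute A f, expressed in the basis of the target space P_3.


exp(τθ) x^k = e^(kτ) x^k; with e^τ = 1/2 this sends x^k to (1/2)^k x^k
x^2 ↦ 1/4 x^2
applying this coordinatewise to f: exp(τθ) f = -(1/4)x^2 - 3/4

g(x) = -(1/4)x^2 - 3/4


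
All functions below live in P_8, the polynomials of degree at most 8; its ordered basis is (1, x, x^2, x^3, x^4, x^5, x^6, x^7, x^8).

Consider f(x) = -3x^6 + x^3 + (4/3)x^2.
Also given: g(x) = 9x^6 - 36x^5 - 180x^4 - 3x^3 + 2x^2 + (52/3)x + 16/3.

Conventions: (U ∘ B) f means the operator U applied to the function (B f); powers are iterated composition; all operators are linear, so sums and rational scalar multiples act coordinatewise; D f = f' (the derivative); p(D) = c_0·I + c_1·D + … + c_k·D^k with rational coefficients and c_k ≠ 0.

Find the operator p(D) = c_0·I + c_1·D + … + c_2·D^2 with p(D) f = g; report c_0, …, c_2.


p(D) = -3·I + 2·D + 2·D^2, i.e. c_0 = -3, c_1 = 2, c_2 = 2

D^0 f = -3x^6 + x^3 + (4/3)x^2
D^1 f = -18x^5 + 3x^2 + (8/3)x
D^2 f = -90x^4 + 6x + 8/3
matching coefficients of g against c_0 f + c_1 Df + … from the top degree down determines the c_i
solution: c_0 = -3, c_1 = 2, c_2 = 2


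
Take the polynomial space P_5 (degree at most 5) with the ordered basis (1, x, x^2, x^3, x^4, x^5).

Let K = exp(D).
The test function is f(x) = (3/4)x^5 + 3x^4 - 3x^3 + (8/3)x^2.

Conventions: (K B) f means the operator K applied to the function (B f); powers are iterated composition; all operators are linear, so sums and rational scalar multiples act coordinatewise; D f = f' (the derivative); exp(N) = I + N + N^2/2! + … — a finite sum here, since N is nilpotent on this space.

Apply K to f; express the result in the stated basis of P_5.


order-1 term: (15/4)x^4 + 12x^3 - 9x^2 + (16/3)x
order-2 term: (15/2)x^3 + 18x^2 - 9x + 8/3
order-3 term: (15/2)x^2 + 12x - 3
order-4 term: (15/4)x + 3
order-5 term: 3/4
the series for exp(D) f terminates at order 5
exp(D) f = (3/4)x^5 + (27/4)x^4 + (33/2)x^3 + (115/6)x^2 + (145/12)x + 41/12

the result is g(x) = (3/4)x^5 + (27/4)x^4 + (33/2)x^3 + (115/6)x^2 + (145/12)x + 41/12


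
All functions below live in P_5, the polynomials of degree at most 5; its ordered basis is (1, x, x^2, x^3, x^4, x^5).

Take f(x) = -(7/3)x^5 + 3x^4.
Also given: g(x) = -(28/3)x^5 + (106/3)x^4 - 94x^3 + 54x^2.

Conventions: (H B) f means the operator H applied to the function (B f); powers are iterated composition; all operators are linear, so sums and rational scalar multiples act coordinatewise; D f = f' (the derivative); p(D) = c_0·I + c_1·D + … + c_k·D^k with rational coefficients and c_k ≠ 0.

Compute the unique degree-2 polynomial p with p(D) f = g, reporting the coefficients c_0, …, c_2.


p(D) = 4·I − 2·D + (3/2)·D^2, i.e. c_0 = 4, c_1 = -2, c_2 = 3/2

D^0 f = -(7/3)x^5 + 3x^4
D^1 f = -(35/3)x^4 + 12x^3
D^2 f = -(140/3)x^3 + 36x^2
matching coefficients of g against c_0 f + c_1 Df + … from the top degree down determines the c_i
solution: c_0 = 4, c_1 = -2, c_2 = 3/2


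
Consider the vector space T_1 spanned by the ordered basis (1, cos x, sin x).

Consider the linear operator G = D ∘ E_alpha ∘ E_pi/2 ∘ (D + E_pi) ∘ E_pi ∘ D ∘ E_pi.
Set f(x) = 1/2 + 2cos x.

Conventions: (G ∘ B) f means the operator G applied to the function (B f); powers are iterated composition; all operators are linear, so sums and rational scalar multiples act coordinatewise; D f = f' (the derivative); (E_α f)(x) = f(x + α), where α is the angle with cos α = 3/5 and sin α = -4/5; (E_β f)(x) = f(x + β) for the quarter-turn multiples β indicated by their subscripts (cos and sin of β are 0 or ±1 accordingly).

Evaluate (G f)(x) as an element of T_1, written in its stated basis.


the image equals g(x) = (14/5)cos x + (2/5)sin x

E_pi f = 1/2 - 2cos x
D E_pi f = 2sin x
E_pi D E_pi f = -2sin x
D (E_pi ∘ D ∘ E_pi) f = -2cos x
E_pi (E_pi ∘ D ∘ E_pi) f = 2sin x
(D + E_pi) (E_pi ∘ D ∘ E_pi) f = -2cos x + 2sin x
E_pi/2 (D + E_pi) (E_pi ∘ D ∘ E_pi) f = 2cos x + 2sin x
E_alpha E_pi/2 (D + E_pi) (E_pi ∘ D ∘ E_pi) f = -(2/5)cos x + (14/5)sin x
D E_alpha E_pi/2 (D + E_pi) (E_pi ∘ D ∘ E_pi) f = (14/5)cos x + (2/5)sin x


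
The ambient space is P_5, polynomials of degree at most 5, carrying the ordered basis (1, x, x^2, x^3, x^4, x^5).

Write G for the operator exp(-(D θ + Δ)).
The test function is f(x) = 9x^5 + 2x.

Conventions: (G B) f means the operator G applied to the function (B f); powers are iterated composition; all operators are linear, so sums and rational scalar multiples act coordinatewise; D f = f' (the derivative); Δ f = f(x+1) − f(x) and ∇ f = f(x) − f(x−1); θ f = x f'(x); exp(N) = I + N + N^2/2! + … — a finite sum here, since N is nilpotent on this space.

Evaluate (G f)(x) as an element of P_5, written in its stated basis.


the result is g(x) = 9x^5 - 270x^4 + 2610x^3 - 9540x^2 + 11702x - 2803

order-1 term: -270x^4 - 90x^3 - 90x^2 - 45x - 13
order-2 term: 2700x^3 + 1350x^2 + 945x + 270
order-3 term: -10800x^2 - 5400x - 1980
order-4 term: 16200x + 5400
order-5 term: -6480
the series for exp(-(D θ + Δ)) f terminates at order 5
exp(-(D θ + Δ)) f = 9x^5 - 270x^4 + 2610x^3 - 9540x^2 + 11702x - 2803


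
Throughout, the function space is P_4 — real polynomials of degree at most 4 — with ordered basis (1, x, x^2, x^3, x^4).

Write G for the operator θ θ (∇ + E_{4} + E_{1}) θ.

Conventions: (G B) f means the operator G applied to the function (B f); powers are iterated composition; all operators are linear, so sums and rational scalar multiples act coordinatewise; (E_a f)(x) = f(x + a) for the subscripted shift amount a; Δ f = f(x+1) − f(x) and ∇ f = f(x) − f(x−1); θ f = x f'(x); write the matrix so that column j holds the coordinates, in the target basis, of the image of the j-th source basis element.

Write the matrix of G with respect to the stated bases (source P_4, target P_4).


image of 1: 0
image of x: 2x
image of x^2: 16x^2 + 24x
image of x^3: 54x^3 + 216x^2 + 144x
image of x^4: 128x^4 + 864x^3 + 1536x^2 + 1056x
each image's coordinates form column j of the matrix

the matrix is [[0, 0, 0, 0, 0]; [0, 2, 24, 144, 1056]; [0, 0, 16, 216, 1536]; [0, 0, 0, 54, 864]; [0, 0, 0, 0, 128]] (rows listed top to bottom)


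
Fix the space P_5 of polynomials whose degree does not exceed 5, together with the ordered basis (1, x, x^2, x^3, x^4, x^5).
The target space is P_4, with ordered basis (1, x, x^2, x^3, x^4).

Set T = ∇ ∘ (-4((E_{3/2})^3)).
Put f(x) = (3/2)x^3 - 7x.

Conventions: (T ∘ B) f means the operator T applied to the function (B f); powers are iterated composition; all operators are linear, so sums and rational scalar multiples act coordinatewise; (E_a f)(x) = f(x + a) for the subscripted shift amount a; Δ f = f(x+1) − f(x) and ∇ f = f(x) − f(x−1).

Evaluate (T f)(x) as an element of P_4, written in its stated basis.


the image equals g(x) = -18x^2 - 144x - 523/2

E_{3/2} f = (3/2)x^3 + (27/4)x^2 + (25/8)x - 87/16
E_{3/2} E_{3/2} f = (3/2)x^3 + (27/2)x^2 + (67/2)x + 39/2
E_{3/2} E_{3/2} E_{3/2} f = (3/2)x^3 + (81/4)x^2 + (673/8)x + 1683/16
(-4((E_{3/2})^3)) f = -6x^3 - 81x^2 - (673/2)x - 1683/4
∇ (-4((E_{3/2})^3)) f = -18x^2 - 144x - 523/2


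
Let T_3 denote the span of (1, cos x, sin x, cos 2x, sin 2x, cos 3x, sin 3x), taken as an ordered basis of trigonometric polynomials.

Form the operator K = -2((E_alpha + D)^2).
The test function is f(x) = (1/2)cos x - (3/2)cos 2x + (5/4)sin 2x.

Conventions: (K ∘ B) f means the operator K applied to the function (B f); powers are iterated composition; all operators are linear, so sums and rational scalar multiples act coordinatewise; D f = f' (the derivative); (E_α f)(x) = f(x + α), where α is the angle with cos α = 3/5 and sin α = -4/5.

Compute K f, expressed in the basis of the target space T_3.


the image equals g(x) = -(8/25)cos x + (6/25)sin x - (971/625)cos 2x + (5319/1250)sin 2x

E_alpha f = (3/10)cos x + (2/5)sin x - (39/50)cos 2x - (179/100)sin 2x
D f = -(1/2)sin x + (5/2)cos 2x + 3sin 2x
(E_alpha + D) f = (3/10)cos x - (1/10)sin x + (43/25)cos 2x + (121/100)sin 2x
E_alpha (E_alpha + D) f = (13/50)cos x + (9/50)sin x - (1027/625)cos 2x + (3281/2500)sin 2x
D (E_alpha + D) f = -(1/10)cos x - (3/10)sin x + (121/50)cos 2x - (86/25)sin 2x
(E_alpha + D) (E_alpha + D) f = (4/25)cos x - (3/25)sin x + (971/1250)cos 2x - (5319/2500)sin 2x
(-2((E_alpha + D)^2)) f = -(8/25)cos x + (6/25)sin x - (971/625)cos 2x + (5319/1250)sin 2x


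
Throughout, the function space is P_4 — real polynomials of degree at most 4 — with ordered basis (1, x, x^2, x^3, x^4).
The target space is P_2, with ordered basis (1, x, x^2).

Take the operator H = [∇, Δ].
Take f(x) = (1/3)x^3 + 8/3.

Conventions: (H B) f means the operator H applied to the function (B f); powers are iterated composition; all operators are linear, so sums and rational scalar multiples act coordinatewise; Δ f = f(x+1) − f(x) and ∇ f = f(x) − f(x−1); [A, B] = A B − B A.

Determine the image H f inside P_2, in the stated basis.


Δ f = x^2 + x + 1/3
∇ Δ f = 2x
∇ f = x^2 - x + 1/3
Δ ∇ f = 2x
[∇, Δ] f = 0

the image equals g(x) = 0


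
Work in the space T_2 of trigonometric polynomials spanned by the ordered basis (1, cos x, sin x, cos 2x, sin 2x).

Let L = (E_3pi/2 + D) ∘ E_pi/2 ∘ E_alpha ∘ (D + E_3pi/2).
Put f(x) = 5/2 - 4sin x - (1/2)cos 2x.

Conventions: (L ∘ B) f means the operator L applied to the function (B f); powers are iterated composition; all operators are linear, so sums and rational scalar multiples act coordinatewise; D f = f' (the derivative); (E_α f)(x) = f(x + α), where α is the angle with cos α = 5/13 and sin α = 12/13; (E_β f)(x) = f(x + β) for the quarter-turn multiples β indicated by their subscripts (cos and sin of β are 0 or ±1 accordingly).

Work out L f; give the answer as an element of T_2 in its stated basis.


g(x) = 5/2 + (837/338)cos 2x - (58/169)sin 2x

D f = -4cos x + sin 2x
E_3pi/2 f = 5/2 + 4cos x + (1/2)cos 2x
(D + E_3pi/2) f = 5/2 + (1/2)cos 2x + sin 2x
E_alpha (D + E_3pi/2) f = 5/2 + (121/338)cos 2x - (179/169)sin 2x
E_pi/2 E_alpha (D + E_3pi/2) f = 5/2 - (121/338)cos 2x + (179/169)sin 2x
E_3pi/2 (E_pi/2 ∘ E_alpha ∘ (D + E_3pi/2)) f = 5/2 + (121/338)cos 2x - (179/169)sin 2x
D (E_pi/2 ∘ E_alpha ∘ (D + E_3pi/2)) f = (358/169)cos 2x + (121/169)sin 2x
(E_3pi/2 + D) (E_pi/2 ∘ E_alpha ∘ (D + E_3pi/2)) f = 5/2 + (837/338)cos 2x - (58/169)sin 2x


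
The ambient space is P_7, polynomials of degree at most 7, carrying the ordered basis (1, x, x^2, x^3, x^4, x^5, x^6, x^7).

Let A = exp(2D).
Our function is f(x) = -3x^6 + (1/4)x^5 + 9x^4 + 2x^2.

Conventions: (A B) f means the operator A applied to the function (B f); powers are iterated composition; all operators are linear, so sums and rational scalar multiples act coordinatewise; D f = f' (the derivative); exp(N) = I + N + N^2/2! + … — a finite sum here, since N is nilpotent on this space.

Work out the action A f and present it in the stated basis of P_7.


order-1 term: -36x^5 + (5/2)x^4 + 72x^3 + 8x
order-2 term: -180x^4 + 10x^3 + 216x^2 + 8
order-3 term: -480x^3 + 20x^2 + 288x
order-4 term: -720x^2 + 20x + 144
order-5 term: -576x + 8
order-6 term: -192
the series for exp(2D) f terminates at order 6
exp(2D) f = -3x^6 - (143/4)x^5 - (337/2)x^4 - 398x^3 - 482x^2 - 260x - 32

g(x) = -3x^6 - (143/4)x^5 - (337/2)x^4 - 398x^3 - 482x^2 - 260x - 32


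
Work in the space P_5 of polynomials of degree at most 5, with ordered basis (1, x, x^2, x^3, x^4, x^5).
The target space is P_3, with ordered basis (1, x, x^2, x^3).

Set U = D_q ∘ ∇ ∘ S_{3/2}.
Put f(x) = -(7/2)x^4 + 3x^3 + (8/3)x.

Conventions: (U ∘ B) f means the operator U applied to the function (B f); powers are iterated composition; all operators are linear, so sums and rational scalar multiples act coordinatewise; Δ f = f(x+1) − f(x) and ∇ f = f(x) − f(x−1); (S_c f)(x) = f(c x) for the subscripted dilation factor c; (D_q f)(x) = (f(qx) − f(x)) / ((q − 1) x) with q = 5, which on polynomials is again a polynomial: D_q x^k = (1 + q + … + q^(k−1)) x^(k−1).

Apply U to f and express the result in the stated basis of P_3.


g(x) = -(17577/8)x^2 + (6561/8)x - 405/4

S_{3/2} f = -(567/32)x^4 + (81/8)x^3 + 4x
∇ S_{3/2} f = -(567/8)x^3 + (2187/16)x^2 - (405/4)x + 1019/32
D_q ∇ S_{3/2} f = -(17577/8)x^2 + (6561/8)x - 405/4


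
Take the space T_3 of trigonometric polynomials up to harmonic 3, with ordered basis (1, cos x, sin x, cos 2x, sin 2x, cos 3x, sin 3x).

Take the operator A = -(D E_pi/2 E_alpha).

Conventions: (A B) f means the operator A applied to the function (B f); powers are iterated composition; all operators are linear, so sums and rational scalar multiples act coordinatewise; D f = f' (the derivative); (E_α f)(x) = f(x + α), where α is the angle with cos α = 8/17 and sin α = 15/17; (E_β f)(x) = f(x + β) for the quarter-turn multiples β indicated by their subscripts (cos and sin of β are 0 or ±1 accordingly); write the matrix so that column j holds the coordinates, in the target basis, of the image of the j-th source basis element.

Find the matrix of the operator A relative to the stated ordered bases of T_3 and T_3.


image of 1: 0
image of cos x: (8/17)cos x - (15/17)sin x
image of sin x: (15/17)cos x + (8/17)sin x
image of cos 2x: -(480/289)cos 2x + (322/289)sin 2x
image of sin 2x: -(322/289)cos 2x - (480/289)sin 2x
image of cos 3x: (14664/4913)cos 3x - (1485/4913)sin 3x
image of sin 3x: (1485/4913)cos 3x + (14664/4913)sin 3x
each image's coordinates form column j of the matrix

the matrix is [[0, 0, 0, 0, 0, 0, 0]; [0, 8/17, 15/17, 0, 0, 0, 0]; [0, -15/17, 8/17, 0, 0, 0, 0]; [0, 0, 0, -480/289, -322/289, 0, 0]; [0, 0, 0, 322/289, -480/289, 0, 0]; [0, 0, 0, 0, 0, 14664/4913, 1485/4913]; [0, 0, 0, 0, 0, -1485/4913, 14664/4913]] (rows listed top to bottom)


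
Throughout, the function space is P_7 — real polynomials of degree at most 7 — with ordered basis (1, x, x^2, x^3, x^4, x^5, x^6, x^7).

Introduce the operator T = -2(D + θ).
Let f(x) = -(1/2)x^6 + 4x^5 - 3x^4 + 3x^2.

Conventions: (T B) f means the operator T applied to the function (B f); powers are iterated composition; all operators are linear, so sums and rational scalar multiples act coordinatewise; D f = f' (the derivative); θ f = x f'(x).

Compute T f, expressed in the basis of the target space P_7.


D f = -3x^5 + 20x^4 - 12x^3 + 6x
θ f = -3x^6 + 20x^5 - 12x^4 + 6x^2
(D + θ) f = -3x^6 + 17x^5 + 8x^4 - 12x^3 + 6x^2 + 6x
(-2(D + θ)) f = 6x^6 - 34x^5 - 16x^4 + 24x^3 - 12x^2 - 12x

the result is g(x) = 6x^6 - 34x^5 - 16x^4 + 24x^3 - 12x^2 - 12x


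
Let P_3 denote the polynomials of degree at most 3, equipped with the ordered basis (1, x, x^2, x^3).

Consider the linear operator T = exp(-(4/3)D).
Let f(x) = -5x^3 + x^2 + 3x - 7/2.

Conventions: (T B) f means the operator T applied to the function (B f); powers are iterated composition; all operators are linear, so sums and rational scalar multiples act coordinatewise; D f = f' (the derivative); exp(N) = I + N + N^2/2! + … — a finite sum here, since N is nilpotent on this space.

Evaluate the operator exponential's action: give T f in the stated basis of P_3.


the result is g(x) = -5x^3 + 21x^2 - (79/3)x + 331/54

order-1 term: 20x^2 - (8/3)x - 4
order-2 term: -(80/3)x + 16/9
order-3 term: 320/27
the series for exp(-(4/3)D) f terminates at order 3
exp(-(4/3)D) f = -5x^3 + 21x^2 - (79/3)x + 331/54


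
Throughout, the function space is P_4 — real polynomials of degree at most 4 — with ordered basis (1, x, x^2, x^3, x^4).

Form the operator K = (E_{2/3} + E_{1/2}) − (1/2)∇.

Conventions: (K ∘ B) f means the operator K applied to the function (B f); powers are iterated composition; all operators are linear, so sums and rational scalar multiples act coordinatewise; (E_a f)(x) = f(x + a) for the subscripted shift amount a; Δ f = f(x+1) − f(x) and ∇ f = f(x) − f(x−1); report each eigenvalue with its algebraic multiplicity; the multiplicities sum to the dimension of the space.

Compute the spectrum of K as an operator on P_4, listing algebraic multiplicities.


image of 1: 2
image of x: 2x + 2/3
image of x^2: 2x^2 + (4/3)x + 43/36
image of x^3: 2x^3 + 2x^2 + (43/12)x - 17/216
image of x^4: 2x^4 + (8/3)x^3 + (43/6)x^2 - (17/54)x + 985/1296
the matrix is upper triangular; its diagonal is (2, 2, 2, 2, 2)
for a triangular matrix the eigenvalues are the diagonal entries, with algebraic multiplicity their repetition count

λ = 2 (multiplicity 5)


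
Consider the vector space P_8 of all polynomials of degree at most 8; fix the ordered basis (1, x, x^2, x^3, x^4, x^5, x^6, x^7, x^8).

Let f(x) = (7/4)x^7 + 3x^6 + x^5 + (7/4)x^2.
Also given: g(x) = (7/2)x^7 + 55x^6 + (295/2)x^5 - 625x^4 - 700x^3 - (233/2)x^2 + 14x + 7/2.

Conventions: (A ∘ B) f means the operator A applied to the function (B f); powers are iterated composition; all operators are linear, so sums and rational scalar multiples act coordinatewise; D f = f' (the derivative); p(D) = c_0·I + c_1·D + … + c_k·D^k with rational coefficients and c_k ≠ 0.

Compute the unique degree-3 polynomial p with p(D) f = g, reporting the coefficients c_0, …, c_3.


D^0 f = (7/4)x^7 + 3x^6 + x^5 + (7/4)x^2
D^1 f = (49/4)x^6 + 18x^5 + 5x^4 + (7/2)x
D^2 f = (147/2)x^5 + 90x^4 + 20x^3 + 7/2
D^3 f = (735/2)x^4 + 360x^3 + 60x^2
matching coefficients of g against c_0 f + c_1 Df + … from the top degree down determines the c_i
solution: c_0 = 2, c_1 = 4, c_2 = 1, c_3 = -2

c_0 = 2, c_1 = 4, c_2 = 1, c_3 = -2


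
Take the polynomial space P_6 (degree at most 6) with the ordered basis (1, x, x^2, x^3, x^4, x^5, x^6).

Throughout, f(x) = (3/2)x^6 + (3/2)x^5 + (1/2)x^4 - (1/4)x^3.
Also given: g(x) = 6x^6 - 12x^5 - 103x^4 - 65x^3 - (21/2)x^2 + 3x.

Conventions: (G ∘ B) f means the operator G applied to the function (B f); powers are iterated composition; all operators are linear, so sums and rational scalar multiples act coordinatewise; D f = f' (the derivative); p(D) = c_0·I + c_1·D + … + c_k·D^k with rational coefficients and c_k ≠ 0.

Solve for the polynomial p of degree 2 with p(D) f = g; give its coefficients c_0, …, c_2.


D^0 f = (3/2)x^6 + (3/2)x^5 + (1/2)x^4 - (1/4)x^3
D^1 f = 9x^5 + (15/2)x^4 + 2x^3 - (3/4)x^2
D^2 f = 45x^4 + 30x^3 + 6x^2 - (3/2)x
matching coefficients of g against c_0 f + c_1 Df + … from the top degree down determines the c_i
solution: c_0 = 4, c_1 = -2, c_2 = -2

p(D) = 4·I − 2·D − 2·D^2, i.e. c_0 = 4, c_1 = -2, c_2 = -2


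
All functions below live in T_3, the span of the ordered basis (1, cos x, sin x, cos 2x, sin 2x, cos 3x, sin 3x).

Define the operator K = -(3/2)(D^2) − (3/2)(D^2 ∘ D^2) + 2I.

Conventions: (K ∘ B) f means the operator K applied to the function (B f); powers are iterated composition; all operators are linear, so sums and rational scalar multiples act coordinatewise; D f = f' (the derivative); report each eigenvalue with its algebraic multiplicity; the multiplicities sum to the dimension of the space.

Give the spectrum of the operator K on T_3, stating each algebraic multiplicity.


λ = -106 (multiplicity 2), λ = -16 (multiplicity 2), λ = 2 (multiplicity 3)

image of 1: 2
image of cos x: 2cos x
image of sin x: 2sin x
image of cos 2x: -16cos 2x
image of sin 2x: -16sin 2x
image of cos 3x: -106cos 3x
image of sin 3x: -106sin 3x
the matrix is diagonal; its diagonal is (2, 2, 2, -16, -16, -106, -106)
for a triangular matrix the eigenvalues are the diagonal entries, with algebraic multiplicity their repetition count


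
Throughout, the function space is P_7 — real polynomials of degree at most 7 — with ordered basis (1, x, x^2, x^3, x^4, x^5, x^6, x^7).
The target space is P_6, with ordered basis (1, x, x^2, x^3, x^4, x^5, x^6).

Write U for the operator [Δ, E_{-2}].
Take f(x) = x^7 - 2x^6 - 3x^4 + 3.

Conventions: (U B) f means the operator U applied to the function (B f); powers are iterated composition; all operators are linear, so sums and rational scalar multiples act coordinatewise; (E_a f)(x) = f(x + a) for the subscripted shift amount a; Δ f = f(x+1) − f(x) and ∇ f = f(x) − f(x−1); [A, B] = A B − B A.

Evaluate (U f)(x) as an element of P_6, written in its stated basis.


E_{-2} f = x^7 - 16x^6 + 108x^5 - 403x^4 + 904x^3 - 1224x^2 + 928x - 301
Δ E_{-2} f = 7x^6 - 75x^5 + 335x^4 - 817x^3 + 1155x^2 - 897x + 298
Δ f = 7x^6 + 9x^5 + 5x^4 - 17x^3 - 27x^2 - 17x - 4
E_{-2} Δ f = 7x^6 - 75x^5 + 335x^4 - 817x^3 + 1155x^2 - 897x + 298
[Δ, E_{-2}] f = 0

the result is g(x) = 0


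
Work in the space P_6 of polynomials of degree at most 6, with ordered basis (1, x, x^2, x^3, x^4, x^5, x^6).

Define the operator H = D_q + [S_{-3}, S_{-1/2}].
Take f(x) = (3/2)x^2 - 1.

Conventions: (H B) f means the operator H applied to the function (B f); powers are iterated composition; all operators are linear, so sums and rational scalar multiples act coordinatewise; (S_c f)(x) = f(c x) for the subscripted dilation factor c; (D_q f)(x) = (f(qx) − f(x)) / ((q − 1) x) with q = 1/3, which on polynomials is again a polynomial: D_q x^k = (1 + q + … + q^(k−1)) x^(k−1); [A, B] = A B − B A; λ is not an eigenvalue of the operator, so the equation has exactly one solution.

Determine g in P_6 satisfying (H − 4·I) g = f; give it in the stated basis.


g(x) = -(3/8)x^2 - (1/8)x + 7/32

write g with unknown coordinates in the stated basis and equate coefficients in (H − 4·I) g = f
solving from the highest basis element down gives g = -(3/8)x^2 - (1/8)x + 7/32
check: H g = -(1/2)x - 1/8
so H g − 4·g = (3/2)x^2 - 1 = f ✓


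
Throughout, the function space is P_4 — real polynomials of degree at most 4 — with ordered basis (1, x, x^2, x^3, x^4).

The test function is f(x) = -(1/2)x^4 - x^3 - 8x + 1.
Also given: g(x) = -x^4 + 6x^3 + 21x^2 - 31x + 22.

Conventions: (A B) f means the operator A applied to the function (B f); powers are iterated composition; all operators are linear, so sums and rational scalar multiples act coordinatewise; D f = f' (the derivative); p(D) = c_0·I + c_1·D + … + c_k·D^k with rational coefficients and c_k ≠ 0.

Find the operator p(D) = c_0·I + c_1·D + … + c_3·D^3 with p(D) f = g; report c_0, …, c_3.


c_0 = 2, c_1 = -4, c_2 = -3/2, c_3 = 2

D^0 f = -(1/2)x^4 - x^3 - 8x + 1
D^1 f = -2x^3 - 3x^2 - 8
D^2 f = -6x^2 - 6x
D^3 f = -12x - 6
matching coefficients of g against c_0 f + c_1 Df + … from the top degree down determines the c_i
solution: c_0 = 2, c_1 = -4, c_2 = -3/2, c_3 = 2


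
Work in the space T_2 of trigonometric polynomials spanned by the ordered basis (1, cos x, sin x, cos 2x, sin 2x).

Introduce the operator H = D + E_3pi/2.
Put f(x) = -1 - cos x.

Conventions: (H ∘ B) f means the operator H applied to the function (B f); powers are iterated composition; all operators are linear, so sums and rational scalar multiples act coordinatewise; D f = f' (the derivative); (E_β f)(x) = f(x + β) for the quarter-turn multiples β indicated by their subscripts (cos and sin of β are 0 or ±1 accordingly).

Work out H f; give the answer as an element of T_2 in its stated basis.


g(x) = -1

D f = sin x
E_3pi/2 f = -1 - sin x
(D + E_3pi/2) f = -1


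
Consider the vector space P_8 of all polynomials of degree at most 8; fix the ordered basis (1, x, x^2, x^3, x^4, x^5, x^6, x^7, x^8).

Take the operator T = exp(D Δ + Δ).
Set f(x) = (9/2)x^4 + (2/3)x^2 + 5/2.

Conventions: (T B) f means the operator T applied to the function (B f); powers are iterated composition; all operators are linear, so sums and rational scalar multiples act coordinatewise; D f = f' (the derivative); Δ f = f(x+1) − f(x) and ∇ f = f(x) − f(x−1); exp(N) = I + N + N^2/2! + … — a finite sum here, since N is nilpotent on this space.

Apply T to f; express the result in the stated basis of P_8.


order-1 term: 18x^3 + 81x^2 + (220/3)x + 49/2
order-2 term: 27x^2 + 162x + 1165/6
order-3 term: 18x + 81
order-4 term: 9/2
the series for exp(D Δ + Δ) f terminates at order 4
exp(D Δ + Δ) f = (9/2)x^4 + 18x^3 + (326/3)x^2 + (760/3)x + 920/3

the image equals g(x) = (9/2)x^4 + 18x^3 + (326/3)x^2 + (760/3)x + 920/3


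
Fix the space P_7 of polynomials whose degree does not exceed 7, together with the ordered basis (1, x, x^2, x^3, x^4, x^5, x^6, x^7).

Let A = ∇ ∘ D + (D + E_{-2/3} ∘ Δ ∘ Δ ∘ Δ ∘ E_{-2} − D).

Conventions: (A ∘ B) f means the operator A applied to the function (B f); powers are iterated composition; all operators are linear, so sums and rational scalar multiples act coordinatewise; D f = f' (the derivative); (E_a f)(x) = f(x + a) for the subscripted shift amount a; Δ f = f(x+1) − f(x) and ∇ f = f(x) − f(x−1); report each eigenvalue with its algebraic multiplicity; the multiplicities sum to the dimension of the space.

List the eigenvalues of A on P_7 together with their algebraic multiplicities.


λ = 0 (multiplicity 8)

image of 1: 0
image of x: 0
image of x^2: 2
image of x^3: 6x + 3
image of x^4: 12x^2 + 12x - 24
image of x^5: 20x^3 + 30x^2 - 120x + 275/3
image of x^6: 30x^4 + 60x^3 - 360x^2 + 550x - 2606/9
image of x^7: 42x^5 + 105x^4 - 840x^3 + 1925x^2 - (18242/9)x + 22813/27
the matrix is upper triangular; its diagonal is (0, 0, 0, 0, 0, 0, 0, 0)
for a triangular matrix the eigenvalues are the diagonal entries, with algebraic multiplicity their repetition count


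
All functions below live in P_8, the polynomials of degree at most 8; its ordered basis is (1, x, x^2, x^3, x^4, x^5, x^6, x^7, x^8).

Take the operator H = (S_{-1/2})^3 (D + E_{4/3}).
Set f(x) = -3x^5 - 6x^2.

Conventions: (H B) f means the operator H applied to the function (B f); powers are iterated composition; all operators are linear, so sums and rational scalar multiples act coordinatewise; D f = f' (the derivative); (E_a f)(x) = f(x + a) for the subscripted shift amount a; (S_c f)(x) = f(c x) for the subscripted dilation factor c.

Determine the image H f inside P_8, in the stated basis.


D f = -15x^4 - 12x
E_{4/3} f = -3x^5 - 20x^4 - (160/3)x^3 - (694/9)x^2 - (1712/27)x - 1888/81
(D + E_{4/3}) f = -3x^5 - 35x^4 - (160/3)x^3 - (694/9)x^2 - (2036/27)x - 1888/81
S_{-1/2} (D + E_{4/3}) f = (3/32)x^5 - (35/16)x^4 + (20/3)x^3 - (347/18)x^2 + (1018/27)x - 1888/81
S_{-1/2} S_{-1/2} (D + E_{4/3}) f = -(3/1024)x^5 - (35/256)x^4 - (5/6)x^3 - (347/72)x^2 - (509/27)x - 1888/81
S_{-1/2} S_{-1/2} S_{-1/2} (D + E_{4/3}) f = (3/32768)x^5 - (35/4096)x^4 + (5/48)x^3 - (347/288)x^2 + (509/54)x - 1888/81

the result is g(x) = (3/32768)x^5 - (35/4096)x^4 + (5/48)x^3 - (347/288)x^2 + (509/54)x - 1888/81


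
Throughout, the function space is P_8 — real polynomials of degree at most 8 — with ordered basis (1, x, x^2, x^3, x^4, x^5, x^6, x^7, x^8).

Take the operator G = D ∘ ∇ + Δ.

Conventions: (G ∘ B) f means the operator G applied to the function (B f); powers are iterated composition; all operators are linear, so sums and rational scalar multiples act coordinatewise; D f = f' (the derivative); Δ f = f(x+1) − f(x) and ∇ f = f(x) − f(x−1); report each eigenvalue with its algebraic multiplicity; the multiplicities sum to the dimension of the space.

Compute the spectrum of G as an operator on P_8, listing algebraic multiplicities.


λ = 0 (multiplicity 9)

image of 1: 0
image of x: 1
image of x^2: 2x + 3
image of x^3: 3x^2 + 9x - 2
image of x^4: 4x^3 + 18x^2 - 8x + 5
image of x^5: 5x^4 + 30x^3 - 20x^2 + 25x - 4
image of x^6: 6x^5 + 45x^4 - 40x^3 + 75x^2 - 24x + 7
image of x^7: 7x^6 + 63x^5 - 70x^4 + 175x^3 - 84x^2 + 49x - 6
image of x^8: 8x^7 + 84x^6 - 112x^5 + 350x^4 - 224x^3 + 196x^2 - 48x + 9
the matrix is upper triangular; its diagonal is (0, 0, 0, 0, 0, 0, 0, 0, 0)
for a triangular matrix the eigenvalues are the diagonal entries, with algebraic multiplicity their repetition count


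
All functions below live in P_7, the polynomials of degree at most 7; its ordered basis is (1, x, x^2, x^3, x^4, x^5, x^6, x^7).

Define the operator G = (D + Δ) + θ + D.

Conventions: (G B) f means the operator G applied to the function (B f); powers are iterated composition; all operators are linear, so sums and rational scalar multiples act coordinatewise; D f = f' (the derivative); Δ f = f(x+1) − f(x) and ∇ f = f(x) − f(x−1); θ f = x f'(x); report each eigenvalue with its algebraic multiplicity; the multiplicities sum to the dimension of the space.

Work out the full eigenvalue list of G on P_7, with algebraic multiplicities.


λ = 0 (multiplicity 1), λ = 1 (multiplicity 1), λ = 2 (multiplicity 1), λ = 3 (multiplicity 1), λ = 4 (multiplicity 1), λ = 5 (multiplicity 1), λ = 6 (multiplicity 1), λ = 7 (multiplicity 1)

image of 1: 0
image of x: x + 3
image of x^2: 2x^2 + 6x + 1
image of x^3: 3x^3 + 9x^2 + 3x + 1
image of x^4: 4x^4 + 12x^3 + 6x^2 + 4x + 1
image of x^5: 5x^5 + 15x^4 + 10x^3 + 10x^2 + 5x + 1
image of x^6: 6x^6 + 18x^5 + 15x^4 + 20x^3 + 15x^2 + 6x + 1
image of x^7: 7x^7 + 21x^6 + 21x^5 + 35x^4 + 35x^3 + 21x^2 + 7x + 1
the matrix is upper triangular; its diagonal is (0, 1, 2, 3, 4, 5, 6, 7)
for a triangular matrix the eigenvalues are the diagonal entries, with algebraic multiplicity their repetition count


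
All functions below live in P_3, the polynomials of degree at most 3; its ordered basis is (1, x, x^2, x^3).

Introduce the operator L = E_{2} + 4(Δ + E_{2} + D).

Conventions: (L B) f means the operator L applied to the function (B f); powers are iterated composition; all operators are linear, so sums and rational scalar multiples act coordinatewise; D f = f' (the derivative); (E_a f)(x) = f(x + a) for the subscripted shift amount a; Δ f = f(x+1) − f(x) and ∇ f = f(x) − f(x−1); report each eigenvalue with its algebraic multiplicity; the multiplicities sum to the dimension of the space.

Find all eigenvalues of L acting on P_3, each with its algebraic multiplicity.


λ = 5 (multiplicity 4)

image of 1: 5
image of x: 5x + 18
image of x^2: 5x^2 + 36x + 24
image of x^3: 5x^3 + 54x^2 + 72x + 44
the matrix is upper triangular; its diagonal is (5, 5, 5, 5)
for a triangular matrix the eigenvalues are the diagonal entries, with algebraic multiplicity their repetition count


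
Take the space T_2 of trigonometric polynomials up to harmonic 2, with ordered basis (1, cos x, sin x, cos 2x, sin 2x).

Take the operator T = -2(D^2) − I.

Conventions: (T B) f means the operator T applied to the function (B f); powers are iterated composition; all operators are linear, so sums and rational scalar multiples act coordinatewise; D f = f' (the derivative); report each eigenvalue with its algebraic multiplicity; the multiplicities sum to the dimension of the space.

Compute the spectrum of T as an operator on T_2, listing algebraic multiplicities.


image of 1: -1
image of cos x: cos x
image of sin x: sin x
image of cos 2x: 7cos 2x
image of sin 2x: 7sin 2x
the matrix is diagonal; its diagonal is (-1, 1, 1, 7, 7)
for a triangular matrix the eigenvalues are the diagonal entries, with algebraic multiplicity their repetition count

λ = -1 (multiplicity 1), λ = 1 (multiplicity 2), λ = 7 (multiplicity 2)


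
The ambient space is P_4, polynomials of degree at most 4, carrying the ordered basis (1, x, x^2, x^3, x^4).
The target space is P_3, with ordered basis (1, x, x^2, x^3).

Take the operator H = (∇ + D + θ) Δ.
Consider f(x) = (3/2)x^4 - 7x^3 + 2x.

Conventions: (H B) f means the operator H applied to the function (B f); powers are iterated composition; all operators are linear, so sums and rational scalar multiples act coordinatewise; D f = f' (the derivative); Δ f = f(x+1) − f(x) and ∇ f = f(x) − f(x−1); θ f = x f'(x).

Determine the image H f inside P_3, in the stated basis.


g(x) = 18x^3 + 12x^2 - 81x - 12

Δ f = 6x^3 - 12x^2 - 15x - 7/2
∇ Δ f = 18x^2 - 42x + 3
D Δ f = 18x^2 - 24x - 15
θ Δ f = 18x^3 - 24x^2 - 15x
(∇ + D + θ) Δ f = 18x^3 + 12x^2 - 81x - 12
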